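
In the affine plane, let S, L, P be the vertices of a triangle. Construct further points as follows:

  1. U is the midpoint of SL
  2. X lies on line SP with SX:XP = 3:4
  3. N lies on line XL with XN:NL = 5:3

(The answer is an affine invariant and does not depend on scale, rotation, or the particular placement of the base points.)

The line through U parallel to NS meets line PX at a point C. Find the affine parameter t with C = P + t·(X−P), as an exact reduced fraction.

Set S = (0, 0), L = (1, 0), P = (0, 1); any affine frame gives the same invariant.
1. U is the midpoint of SL ⇒ U = (1/2, 0)
2. X lies on line SP with SX:XP = 3:4 ⇒ X = (0, 3/7)
3. N lies on line XL with XN:NL = 5:3 ⇒ N = (5/8, 9/56)
through U parallel to NS: direction (-5/8, -9/56); meets PX at C = (0, -9/70)
C = P + t·(X−P) with t = 79/40

t = 79/40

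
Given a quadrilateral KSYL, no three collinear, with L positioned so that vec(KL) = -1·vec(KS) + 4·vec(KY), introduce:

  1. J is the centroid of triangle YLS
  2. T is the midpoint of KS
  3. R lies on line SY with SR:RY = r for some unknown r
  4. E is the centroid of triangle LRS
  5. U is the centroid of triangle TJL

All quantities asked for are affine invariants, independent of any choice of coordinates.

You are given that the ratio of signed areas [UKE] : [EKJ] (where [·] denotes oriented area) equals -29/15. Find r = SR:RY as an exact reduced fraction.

Set K = (0, 0), S = (1, 0), Y = (0, 1), L = (-1, 4); any affine frame gives the same invariant.
1. J is the centroid of triangle YLS ⇒ J = (0, 5/3)
2. T is the midpoint of KS ⇒ T = (1/2, 0)
3. With SR:RY = r, write λ = r/(r+1) so R = S + λ·(Y−S); R is affine-linear in λ
4. E is the centroid of triangle LRS ⇒ E is an affine combination of earlier points and hence also affine-linear in λ
5. U is the centroid of triangle TJL ⇒ U = (-1/6, 17/9)
Every point depending on R is an affine combination of R and λ-independent points, so each such coordinate is linear in λ; the λ² term in each signed area is a multiple of (Y−S)×(Y−S) = 0, so 2·[UKE] and 2·[EKJ] are each linear in λ. Evaluating at λ=0 and λ=1:
  2·[UKE] = -31/54·λ + 23/27,   2·[EKJ] = 5/9·λ − 5/9
So [UKE]:[EKJ] = (-31/54·λ + 23/27) / (5/9·λ − 5/9). Setting this equal to -29/15:
  -31/54·λ + 23/27 = -29/15·(5/9·λ − 5/9)  ⇒  λ = 4/9
Then r = λ/(1−λ) = (4/9)/(5/9) = 4/5. Check: with r = 4/5, R = (5/9, 4/9) and [UKE]:[EKJ] = -29/15 as required.

r = 4/5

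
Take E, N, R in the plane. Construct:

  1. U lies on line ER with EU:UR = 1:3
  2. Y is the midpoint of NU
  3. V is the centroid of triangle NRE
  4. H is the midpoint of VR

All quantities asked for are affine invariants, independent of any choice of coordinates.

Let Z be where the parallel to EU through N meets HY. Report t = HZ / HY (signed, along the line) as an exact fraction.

t = 5/2

Work in coordinates with E = (0, 0), N = (1, 0), R = (0, 1).
1. U lies on line ER with EU:UR = 1:3 ⇒ U = (0, 1/4)
2. Y is the midpoint of NU ⇒ Y = (1/2, 1/8)
3. V is the centroid of triangle NRE ⇒ V = (1/3, 1/3)
4. H is the midpoint of VR ⇒ H = (1/6, 2/3)
through N parallel to EU: direction (0, 1/4); meets HY at Z = (1, -11/16)
Z = H + t·(Y−H) with t = 5/2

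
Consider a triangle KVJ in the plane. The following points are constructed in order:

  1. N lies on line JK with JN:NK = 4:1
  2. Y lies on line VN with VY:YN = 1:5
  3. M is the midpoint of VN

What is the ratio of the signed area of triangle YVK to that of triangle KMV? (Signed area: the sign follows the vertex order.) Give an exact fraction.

[YVK]:[KMV] = 1/3

Choose coordinates K = (0, 0), V = (1, 0), J = (0, 1).
1. N lies on line JK with JN:NK = 4:1 ⇒ N = (0, 1/5)
2. Y lies on line VN with VY:YN = 1:5 ⇒ Y = (5/6, 1/30)
3. M is the midpoint of VN ⇒ M = (1/2, 1/10)
2·[YVK] = -1/30, 2·[KMV] = -1/10
[YVK]:[KMV] = -1/30:-1/10 = 1/3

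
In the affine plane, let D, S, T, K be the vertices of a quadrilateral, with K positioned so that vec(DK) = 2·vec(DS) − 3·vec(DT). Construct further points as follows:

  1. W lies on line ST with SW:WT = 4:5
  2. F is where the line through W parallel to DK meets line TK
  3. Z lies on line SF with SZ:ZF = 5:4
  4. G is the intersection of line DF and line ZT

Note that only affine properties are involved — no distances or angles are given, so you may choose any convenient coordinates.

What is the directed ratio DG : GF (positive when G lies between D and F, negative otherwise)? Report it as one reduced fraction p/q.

DG:GF = 11/20

Choose coordinates D = (0, 0), S = (1, 0), T = (0, 1), K = (2, -3).
1. W lies on line ST with SW:WT = 4:5 ⇒ W = (5/9, 4/9)
2. F is where the line through W parallel to DK meets line TK ⇒ F = (-5/9, 19/9)
3. Z lies on line SF with SZ:ZF = 5:4 ⇒ Z = (11/81, 95/81)
4. G is the intersection of line DF and line ZT ⇒ G = (-55/279, 209/279)
G = D + t·(F−D) with t = 11/31, so DG:GF = t:(1−t) = 11/31:20/31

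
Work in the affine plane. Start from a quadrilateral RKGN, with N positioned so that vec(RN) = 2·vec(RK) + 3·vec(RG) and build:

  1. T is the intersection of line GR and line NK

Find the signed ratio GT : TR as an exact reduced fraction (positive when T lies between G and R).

GT:TR = -4/3

Set R = (0, 0), K = (1, 0), G = (0, 1), N = (2, 3); any affine frame gives the same invariant.
1. T is the intersection of line GR and line NK ⇒ T = (0, -3)
T = G + t·(R−G) with t = 4, so GT:TR = t:(1−t) = 4:-3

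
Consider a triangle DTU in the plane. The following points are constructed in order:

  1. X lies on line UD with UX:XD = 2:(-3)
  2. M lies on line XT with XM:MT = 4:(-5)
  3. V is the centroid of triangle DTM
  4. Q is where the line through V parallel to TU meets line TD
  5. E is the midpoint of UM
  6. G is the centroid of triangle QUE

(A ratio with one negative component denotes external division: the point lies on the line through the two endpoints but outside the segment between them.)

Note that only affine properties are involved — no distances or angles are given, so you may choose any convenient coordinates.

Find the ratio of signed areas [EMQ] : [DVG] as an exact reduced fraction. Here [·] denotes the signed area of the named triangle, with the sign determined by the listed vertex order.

[EMQ]:[DVG] = 78/19

Assign D = (0, 0), T = (1, 0), U = (0, 1) — the answer is frame-independent, so this choice is without loss of generality.
1. X lies on line UD with UX:XD = 2:(-3) ⇒ X = (0, 3)
2. M lies on line XT with XM:MT = 4:(-5) ⇒ M = (-4, 15)
3. V is the centroid of triangle DTM ⇒ V = (-1, 5)
4. Q is where the line through V parallel to TU meets line TD ⇒ Q = (4, 0)
5. E is the midpoint of UM ⇒ E = (-2, 8)
6. G is the centroid of triangle QUE ⇒ G = (2/3, 3)
2·[EMQ] = -26, 2·[DVG] = -19/3
[EMQ]:[DVG] = -26:-19/3 = 78/19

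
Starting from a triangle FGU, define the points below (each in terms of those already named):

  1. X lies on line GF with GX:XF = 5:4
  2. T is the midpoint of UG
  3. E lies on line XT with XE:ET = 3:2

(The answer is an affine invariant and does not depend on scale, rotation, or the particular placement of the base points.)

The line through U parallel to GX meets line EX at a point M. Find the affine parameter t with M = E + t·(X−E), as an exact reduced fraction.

Choose coordinates F = (0, 0), G = (1, 0), U = (0, 1).
1. X lies on line GF with GX:XF = 5:4 ⇒ X = (4/9, 0)
2. T is the midpoint of UG ⇒ T = (1/2, 1/2)
3. E lies on line XT with XE:ET = 3:2 ⇒ E = (43/90, 3/10)
through U parallel to GX: direction (-5/9, 0); meets EX at M = (5/9, 1)
M = E + t·(X−E) with t = -7/3

t = -7/3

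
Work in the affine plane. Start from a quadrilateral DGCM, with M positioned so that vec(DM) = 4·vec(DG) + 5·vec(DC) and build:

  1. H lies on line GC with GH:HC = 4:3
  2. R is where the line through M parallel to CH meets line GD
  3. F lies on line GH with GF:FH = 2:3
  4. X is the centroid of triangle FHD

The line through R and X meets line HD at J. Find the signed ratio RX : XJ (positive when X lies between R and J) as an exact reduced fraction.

Set D = (0, 0), G = (1, 0), C = (0, 1), M = (4, 5); any affine frame gives the same invariant.
1. H lies on line GC with GH:HC = 4:3 ⇒ H = (3/7, 4/7)
2. R is where the line through M parallel to CH meets line GD ⇒ R = (9, 0)
3. F lies on line GH with GF:FH = 2:3 ⇒ F = (27/35, 8/35)
4. X is the centroid of triangle FHD ⇒ X = (2/5, 4/15)
line RX meets HD at J = (9/44, 3/11)
X = R + t·(J−R) with t = 44/45, so RX:XJ = 44/45:1/45

RX:XJ = 44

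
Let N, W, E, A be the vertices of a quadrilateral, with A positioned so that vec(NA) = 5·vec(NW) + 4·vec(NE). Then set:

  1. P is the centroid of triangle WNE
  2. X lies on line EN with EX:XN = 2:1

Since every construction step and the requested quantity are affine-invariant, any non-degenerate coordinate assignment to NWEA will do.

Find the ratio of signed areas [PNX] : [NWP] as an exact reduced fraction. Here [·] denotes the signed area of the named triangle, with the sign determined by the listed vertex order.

Choose coordinates N = (0, 0), W = (1, 0), E = (0, 1), A = (5, 4).
1. P is the centroid of triangle WNE ⇒ P = (1/3, 1/3)
2. X lies on line EN with EX:XN = 2:1 ⇒ X = (0, 1/3)
2·[PNX] = -1/9, 2·[NWP] = 1/3
[PNX]:[NWP] = -1/9:1/3 = -1/3

[PNX]:[NWP] = -1/3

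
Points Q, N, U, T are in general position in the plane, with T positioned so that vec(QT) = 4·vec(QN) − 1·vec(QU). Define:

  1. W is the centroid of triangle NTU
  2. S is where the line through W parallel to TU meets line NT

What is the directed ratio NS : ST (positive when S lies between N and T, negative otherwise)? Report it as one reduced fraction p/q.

Choose coordinates Q = (0, 0), N = (1, 0), U = (0, 1), T = (4, -1).
1. W is the centroid of triangle NTU ⇒ W = (5/3, 0)
2. S is where the line through W parallel to TU meets line NT ⇒ S = (3, -2/3)
S = N + t·(T−N) with t = 2/3, so NS:ST = t:(1−t) = 2/3:1/3

NS:ST = 2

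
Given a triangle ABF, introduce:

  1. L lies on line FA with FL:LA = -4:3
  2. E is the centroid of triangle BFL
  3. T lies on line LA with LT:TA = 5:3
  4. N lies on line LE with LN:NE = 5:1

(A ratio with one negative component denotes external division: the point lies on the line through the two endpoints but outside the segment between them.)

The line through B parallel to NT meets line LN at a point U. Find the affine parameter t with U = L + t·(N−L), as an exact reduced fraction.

Work in coordinates with A = (0, 0), B = (1, 0), F = (0, 1).
1. L lies on line FA with FL:LA = -4:3 ⇒ L = (0, -3)
2. E is the centroid of triangle BFL ⇒ E = (1/3, -2/3)
3. T lies on line LA with LT:TA = 5:3 ⇒ T = (0, -9/8)
4. N lies on line LE with LN:NE = 5:1 ⇒ N = (5/18, -19/18)
through B parallel to NT: direction (-5/18, -5/72); meets LN at U = (11/27, -4/27)
U = L + t·(N−L) with t = 22/15

t = 22/15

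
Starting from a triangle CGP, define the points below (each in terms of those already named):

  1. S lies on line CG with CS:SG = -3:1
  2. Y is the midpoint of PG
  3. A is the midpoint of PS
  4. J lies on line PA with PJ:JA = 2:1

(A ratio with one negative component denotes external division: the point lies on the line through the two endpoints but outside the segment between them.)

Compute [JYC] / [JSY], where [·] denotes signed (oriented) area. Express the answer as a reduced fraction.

Set C = (0, 0), G = (1, 0), P = (0, 1); any affine frame gives the same invariant.
1. S lies on line CG with CS:SG = -3:1 ⇒ S = (3/2, 0)
2. Y is the midpoint of PG ⇒ Y = (1/2, 1/2)
3. A is the midpoint of PS ⇒ A = (3/4, 1/2)
4. J lies on line PA with PJ:JA = 2:1 ⇒ J = (1/2, 2/3)
2·[JYC] = -1/12, 2·[JSY] = -1/6
[JYC]:[JSY] = -1/12:-1/6 = 1/2

[JYC]:[JSY] = 1/2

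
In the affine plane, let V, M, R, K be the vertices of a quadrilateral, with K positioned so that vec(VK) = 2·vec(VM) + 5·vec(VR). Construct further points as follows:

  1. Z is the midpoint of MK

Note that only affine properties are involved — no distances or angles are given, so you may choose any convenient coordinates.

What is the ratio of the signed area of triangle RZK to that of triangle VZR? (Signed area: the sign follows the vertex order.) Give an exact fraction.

[RZK]:[VZR] = 2

Work in coordinates with V = (0, 0), M = (1, 0), R = (0, 1), K = (2, 5).
1. Z is the midpoint of MK ⇒ Z = (3/2, 5/2)
2·[RZK] = 3, 2·[VZR] = 3/2
[RZK]:[VZR] = 3:3/2 = 2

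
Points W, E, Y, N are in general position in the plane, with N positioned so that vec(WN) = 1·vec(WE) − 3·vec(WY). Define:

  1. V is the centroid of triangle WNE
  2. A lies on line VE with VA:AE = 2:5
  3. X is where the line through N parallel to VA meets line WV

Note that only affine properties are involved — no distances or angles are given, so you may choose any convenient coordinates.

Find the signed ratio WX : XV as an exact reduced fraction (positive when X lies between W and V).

Work in coordinates with W = (0, 0), E = (1, 0), Y = (0, 1), N = (1, -3).
1. V is the centroid of triangle WNE ⇒ V = (2/3, -1)
2. A lies on line VE with VA:AE = 2:5 ⇒ A = (16/21, -5/7)
3. X is where the line through N parallel to VA meets line WV ⇒ X = (4/3, -2)
X = W + t·(V−W) with t = 2, so WX:XV = t:(1−t) = 2:-1

WX:XV = -2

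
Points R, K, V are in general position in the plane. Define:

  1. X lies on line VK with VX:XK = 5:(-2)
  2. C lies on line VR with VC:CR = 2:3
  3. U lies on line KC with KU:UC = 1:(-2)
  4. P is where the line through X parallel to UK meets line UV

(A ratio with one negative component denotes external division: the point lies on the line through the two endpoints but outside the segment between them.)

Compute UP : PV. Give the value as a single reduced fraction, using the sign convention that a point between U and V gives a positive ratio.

UP:PV = -2/5

Work in coordinates with R = (0, 0), K = (1, 0), V = (0, 1).
1. X lies on line VK with VX:XK = 5:(-2) ⇒ X = (5/3, -2/3)
2. C lies on line VR with VC:CR = 2:3 ⇒ C = (0, 3/5)
3. U lies on line KC with KU:UC = 1:(-2) ⇒ U = (2, -3/5)
4. P is where the line through X parallel to UK meets line UV ⇒ P = (10/3, -5/3)
P = U + t·(V−U) with t = -2/3, so UP:PV = t:(1−t) = -2/3:5/3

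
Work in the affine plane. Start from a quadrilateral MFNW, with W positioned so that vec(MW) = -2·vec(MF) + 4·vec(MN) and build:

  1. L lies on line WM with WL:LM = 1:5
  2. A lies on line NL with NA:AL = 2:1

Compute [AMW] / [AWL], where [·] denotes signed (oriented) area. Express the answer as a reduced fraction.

[AMW]:[AWL] = -6

Set M = (0, 0), F = (1, 0), N = (0, 1), W = (-2, 4); any affine frame gives the same invariant.
1. L lies on line WM with WL:LM = 1:5 ⇒ L = (-5/3, 10/3)
2. A lies on line NL with NA:AL = 2:1 ⇒ A = (-10/9, 23/9)
2·[AMW] = -2/3, 2·[AWL] = 1/9
[AMW]:[AWL] = -2/3:1/9 = -6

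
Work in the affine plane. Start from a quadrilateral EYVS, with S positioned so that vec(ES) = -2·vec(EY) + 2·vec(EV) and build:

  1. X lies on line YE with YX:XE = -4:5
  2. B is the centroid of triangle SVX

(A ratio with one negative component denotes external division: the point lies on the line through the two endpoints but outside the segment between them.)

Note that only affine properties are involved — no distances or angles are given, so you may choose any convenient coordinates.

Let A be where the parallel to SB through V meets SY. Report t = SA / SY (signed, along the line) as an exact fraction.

t = 1/3

Choose coordinates E = (0, 0), Y = (1, 0), V = (0, 1), S = (-2, 2).
1. X lies on line YE with YX:XE = -4:5 ⇒ X = (5, 0)
2. B is the centroid of triangle SVX ⇒ B = (1, 1)
through V parallel to SB: direction (3, -1); meets SY at A = (-1, 4/3)
A = S + t·(Y−S) with t = 1/3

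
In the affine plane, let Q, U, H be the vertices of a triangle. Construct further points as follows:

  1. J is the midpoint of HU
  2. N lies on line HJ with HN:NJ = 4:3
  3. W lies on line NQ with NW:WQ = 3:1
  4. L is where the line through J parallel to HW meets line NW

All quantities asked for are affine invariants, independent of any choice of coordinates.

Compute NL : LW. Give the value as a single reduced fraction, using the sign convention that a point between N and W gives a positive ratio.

NL:LW = -3/7

Set Q = (0, 0), U = (1, 0), H = (0, 1); any affine frame gives the same invariant.
1. J is the midpoint of HU ⇒ J = (1/2, 1/2)
2. N lies on line HJ with HN:NJ = 4:3 ⇒ N = (2/7, 5/7)
3. W lies on line NQ with NW:WQ = 3:1 ⇒ W = (1/14, 5/28)
4. L is where the line through J parallel to HW meets line NW ⇒ L = (25/56, 125/112)
L = N + t·(W−N) with t = -3/4, so NL:LW = t:(1−t) = -3/4:7/4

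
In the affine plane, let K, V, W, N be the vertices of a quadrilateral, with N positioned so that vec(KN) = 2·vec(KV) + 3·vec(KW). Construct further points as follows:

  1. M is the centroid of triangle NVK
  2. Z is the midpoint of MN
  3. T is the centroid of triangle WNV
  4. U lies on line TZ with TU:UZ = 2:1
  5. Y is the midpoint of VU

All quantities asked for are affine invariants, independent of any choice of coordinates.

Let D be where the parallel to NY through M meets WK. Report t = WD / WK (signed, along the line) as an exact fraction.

t = 38/15

Set K = (0, 0), V = (1, 0), W = (0, 1), N = (2, 3); any affine frame gives the same invariant.
1. M is the centroid of triangle NVK ⇒ M = (1, 1)
2. Z is the midpoint of MN ⇒ Z = (3/2, 2)
3. T is the centroid of triangle WNV ⇒ T = (1, 4/3)
4. U lies on line TZ with TU:UZ = 2:1 ⇒ U = (4/3, 16/9)
5. Y is the midpoint of VU ⇒ Y = (7/6, 8/9)
through M parallel to NY: direction (-5/6, -19/9); meets WK at D = (0, -23/15)
D = W + t·(K−W) with t = 38/15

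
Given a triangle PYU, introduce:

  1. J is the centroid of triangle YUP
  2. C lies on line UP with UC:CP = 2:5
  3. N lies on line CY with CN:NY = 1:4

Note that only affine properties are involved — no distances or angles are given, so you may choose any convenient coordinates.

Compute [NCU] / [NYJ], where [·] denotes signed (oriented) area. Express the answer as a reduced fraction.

[NCU]:[NYJ] = 1/2

Set P = (0, 0), Y = (1, 0), U = (0, 1); any affine frame gives the same invariant.
1. J is the centroid of triangle YUP ⇒ J = (1/3, 1/3)
2. C lies on line UP with UC:CP = 2:5 ⇒ C = (0, 5/7)
3. N lies on line CY with CN:NY = 1:4 ⇒ N = (1/5, 4/7)
2·[NCU] = -2/35, 2·[NYJ] = -4/35
[NCU]:[NYJ] = -2/35:-4/35 = 1/2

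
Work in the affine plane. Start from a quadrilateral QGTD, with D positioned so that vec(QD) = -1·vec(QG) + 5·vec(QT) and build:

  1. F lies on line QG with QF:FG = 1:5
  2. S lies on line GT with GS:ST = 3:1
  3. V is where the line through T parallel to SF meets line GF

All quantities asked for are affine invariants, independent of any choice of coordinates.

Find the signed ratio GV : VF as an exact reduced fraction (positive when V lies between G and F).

Work in coordinates with Q = (0, 0), G = (1, 0), T = (0, 1), D = (-1, 5).
1. F lies on line QG with QF:FG = 1:5 ⇒ F = (1/6, 0)
2. S lies on line GT with GS:ST = 3:1 ⇒ S = (1/4, 3/4)
3. V is where the line through T parallel to SF meets line GF ⇒ V = (-1/9, 0)
V = G + t·(F−G) with t = 4/3, so GV:VF = t:(1−t) = 4/3:-1/3

GV:VF = -4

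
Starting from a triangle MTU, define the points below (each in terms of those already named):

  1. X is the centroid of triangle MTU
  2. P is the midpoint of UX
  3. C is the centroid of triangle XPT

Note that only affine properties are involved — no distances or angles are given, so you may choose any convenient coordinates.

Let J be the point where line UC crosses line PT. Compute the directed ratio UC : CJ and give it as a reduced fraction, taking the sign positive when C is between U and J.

UC:CJ = -4

Set M = (0, 0), T = (1, 0), U = (0, 1); any affine frame gives the same invariant.
1. X is the centroid of triangle MTU ⇒ X = (1/3, 1/3)
2. P is the midpoint of UX ⇒ P = (1/6, 2/3)
3. C is the centroid of triangle XPT ⇒ C = (1/2, 1/3)
line UC meets PT at J = (3/8, 1/2)
C = U + t·(J−U) with t = 4/3, so UC:CJ = 4/3:-1/3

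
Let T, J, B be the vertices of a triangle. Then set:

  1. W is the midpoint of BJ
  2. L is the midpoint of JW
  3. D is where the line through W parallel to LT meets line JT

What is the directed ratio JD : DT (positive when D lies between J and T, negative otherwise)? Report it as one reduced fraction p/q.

Set T = (0, 0), J = (1, 0), B = (0, 1); any affine frame gives the same invariant.
1. W is the midpoint of BJ ⇒ W = (1/2, 1/2)
2. L is the midpoint of JW ⇒ L = (3/4, 1/4)
3. D is where the line through W parallel to LT meets line JT ⇒ D = (-1, 0)
D = J + t·(T−J) with t = 2, so JD:DT = t:(1−t) = 2:-1

JD:DT = -2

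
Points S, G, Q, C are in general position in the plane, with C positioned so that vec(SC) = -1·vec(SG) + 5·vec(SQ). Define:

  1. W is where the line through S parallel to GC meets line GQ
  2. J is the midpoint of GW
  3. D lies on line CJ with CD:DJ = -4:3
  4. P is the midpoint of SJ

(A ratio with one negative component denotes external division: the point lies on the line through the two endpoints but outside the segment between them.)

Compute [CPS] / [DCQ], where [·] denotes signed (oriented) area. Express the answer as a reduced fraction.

Work in coordinates with S = (0, 0), G = (1, 0), Q = (0, 1), C = (-1, 5).
1. W is where the line through S parallel to GC meets line GQ ⇒ W = (-2/3, 5/3)
2. J is the midpoint of GW ⇒ J = (1/6, 5/6)
3. D lies on line CJ with CD:DJ = -4:3 ⇒ D = (11/3, -35/3)
4. P is the midpoint of SJ ⇒ P = (1/12, 5/12)
2·[CPS] = -5/6, 2·[DCQ] = 2
[CPS]:[DCQ] = -5/6:2 = -5/12

[CPS]:[DCQ] = -5/12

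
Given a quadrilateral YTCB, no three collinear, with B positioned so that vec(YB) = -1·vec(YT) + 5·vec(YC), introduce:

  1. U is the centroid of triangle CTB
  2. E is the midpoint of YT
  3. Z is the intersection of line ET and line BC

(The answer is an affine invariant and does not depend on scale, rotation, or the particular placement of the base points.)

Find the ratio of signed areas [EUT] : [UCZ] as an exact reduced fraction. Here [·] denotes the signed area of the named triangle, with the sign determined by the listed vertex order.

Set Y = (0, 0), T = (1, 0), C = (0, 1), B = (-1, 5); any affine frame gives the same invariant.
1. U is the centroid of triangle CTB ⇒ U = (0, 2)
2. E is the midpoint of YT ⇒ E = (1/2, 0)
3. Z is the intersection of line ET and line BC ⇒ Z = (1/4, 0)
2·[EUT] = -1, 2·[UCZ] = 1/4
[EUT]:[UCZ] = -1:1/4 = -4

[EUT]:[UCZ] = -4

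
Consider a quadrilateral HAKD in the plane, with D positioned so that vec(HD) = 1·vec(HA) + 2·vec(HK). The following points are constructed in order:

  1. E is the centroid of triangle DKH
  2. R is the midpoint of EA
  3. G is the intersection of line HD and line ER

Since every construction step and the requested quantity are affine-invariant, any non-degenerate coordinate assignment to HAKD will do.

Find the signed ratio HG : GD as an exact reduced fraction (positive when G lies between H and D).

HG:GD = 3/4

Assign H = (0, 0), A = (1, 0), K = (0, 1), D = (1, 2) — the answer is frame-independent, so this choice is without loss of generality.
1. E is the centroid of triangle DKH ⇒ E = (1/3, 1)
2. R is the midpoint of EA ⇒ R = (2/3, 1/2)
3. G is the intersection of line HD and line ER ⇒ G = (3/7, 6/7)
G = H + t·(D−H) with t = 3/7, so HG:GD = t:(1−t) = 3/7:4/7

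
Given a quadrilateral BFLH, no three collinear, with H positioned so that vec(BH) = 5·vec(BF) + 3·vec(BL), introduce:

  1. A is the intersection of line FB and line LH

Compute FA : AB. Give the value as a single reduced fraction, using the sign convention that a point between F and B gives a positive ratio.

FA:AB = -7/5

Assign B = (0, 0), F = (1, 0), L = (0, 1), H = (5, 3) — the answer is frame-independent, so this choice is without loss of generality.
1. A is the intersection of line FB and line LH ⇒ A = (-5/2, 0)
A = F + t·(B−F) with t = 7/2, so FA:AB = t:(1−t) = 7/2:-5/2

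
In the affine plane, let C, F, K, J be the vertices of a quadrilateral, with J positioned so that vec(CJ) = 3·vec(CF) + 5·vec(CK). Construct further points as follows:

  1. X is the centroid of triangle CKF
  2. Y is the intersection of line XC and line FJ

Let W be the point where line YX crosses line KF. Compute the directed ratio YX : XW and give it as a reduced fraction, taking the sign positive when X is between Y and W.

Assign C = (0, 0), F = (1, 0), K = (0, 1), J = (3, 5) — the answer is frame-independent, so this choice is without loss of generality.
1. X is the centroid of triangle CKF ⇒ X = (1/3, 1/3)
2. Y is the intersection of line XC and line FJ ⇒ Y = (5/3, 5/3)
line YX meets KF at W = (1/2, 1/2)
X = Y + t·(W−Y) with t = 8/7, so YX:XW = 8/7:-1/7

YX:XW = -8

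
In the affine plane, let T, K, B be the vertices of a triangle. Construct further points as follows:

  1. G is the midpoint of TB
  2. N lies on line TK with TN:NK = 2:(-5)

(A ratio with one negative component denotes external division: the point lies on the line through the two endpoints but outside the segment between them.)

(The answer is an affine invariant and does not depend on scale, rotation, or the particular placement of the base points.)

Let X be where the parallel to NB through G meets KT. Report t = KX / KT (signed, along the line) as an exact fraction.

t = 4/3

Set T = (0, 0), K = (1, 0), B = (0, 1); any affine frame gives the same invariant.
1. G is the midpoint of TB ⇒ G = (0, 1/2)
2. N lies on line TK with TN:NK = 2:(-5) ⇒ N = (-2/3, 0)
through G parallel to NB: direction (2/3, 1); meets KT at X = (-1/3, 0)
X = K + t·(T−K) with t = 4/3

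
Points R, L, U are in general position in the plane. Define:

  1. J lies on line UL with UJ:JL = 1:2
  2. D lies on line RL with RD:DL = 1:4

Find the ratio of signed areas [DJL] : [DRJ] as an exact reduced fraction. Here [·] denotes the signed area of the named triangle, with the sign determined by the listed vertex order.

Choose coordinates R = (0, 0), L = (1, 0), U = (0, 1).
1. J lies on line UL with UJ:JL = 1:2 ⇒ J = (1/3, 2/3)
2. D lies on line RL with RD:DL = 1:4 ⇒ D = (1/5, 0)
2·[DJL] = -8/15, 2·[DRJ] = -2/15
[DJL]:[DRJ] = -8/15:-2/15 = 4

[DJL]:[DRJ] = 4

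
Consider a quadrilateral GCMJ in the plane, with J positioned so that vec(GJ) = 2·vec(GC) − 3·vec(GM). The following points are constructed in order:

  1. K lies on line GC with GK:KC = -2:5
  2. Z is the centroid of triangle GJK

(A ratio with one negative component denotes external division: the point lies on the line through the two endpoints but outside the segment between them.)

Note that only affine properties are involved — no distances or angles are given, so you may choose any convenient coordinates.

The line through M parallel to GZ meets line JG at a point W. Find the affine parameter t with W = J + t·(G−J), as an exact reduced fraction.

t = 1/3

Assign G = (0, 0), C = (1, 0), M = (0, 1), J = (2, -3) — the answer is frame-independent, so this choice is without loss of generality.
1. K lies on line GC with GK:KC = -2:5 ⇒ K = (-2/3, 0)
2. Z is the centroid of triangle GJK ⇒ Z = (4/9, -1)
through M parallel to GZ: direction (4/9, -1); meets JG at W = (4/3, -2)
W = J + t·(G−J) with t = 1/3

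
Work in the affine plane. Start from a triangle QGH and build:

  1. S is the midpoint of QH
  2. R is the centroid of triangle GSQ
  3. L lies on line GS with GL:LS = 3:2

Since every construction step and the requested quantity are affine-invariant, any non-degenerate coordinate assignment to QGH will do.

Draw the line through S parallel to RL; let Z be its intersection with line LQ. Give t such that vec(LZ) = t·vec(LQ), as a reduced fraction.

t = 2

Set Q = (0, 0), G = (1, 0), H = (0, 1); any affine frame gives the same invariant.
1. S is the midpoint of QH ⇒ S = (0, 1/2)
2. R is the centroid of triangle GSQ ⇒ R = (1/3, 1/6)
3. L lies on line GS with GL:LS = 3:2 ⇒ L = (2/5, 3/10)
through S parallel to RL: direction (1/15, 2/15); meets LQ at Z = (-2/5, -3/10)
Z = L + t·(Q−L) with t = 2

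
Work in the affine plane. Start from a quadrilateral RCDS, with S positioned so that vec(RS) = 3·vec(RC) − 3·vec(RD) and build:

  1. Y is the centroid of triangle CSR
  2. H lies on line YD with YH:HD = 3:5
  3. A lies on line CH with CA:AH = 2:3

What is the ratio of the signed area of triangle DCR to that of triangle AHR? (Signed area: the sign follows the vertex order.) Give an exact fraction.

[DCR]:[AHR] = 20/3

Assign R = (0, 0), C = (1, 0), D = (0, 1), S = (3, -3) — the answer is frame-independent, so this choice is without loss of generality.
1. Y is the centroid of triangle CSR ⇒ Y = (4/3, -1)
2. H lies on line YD with YH:HD = 3:5 ⇒ H = (5/6, -1/4)
3. A lies on line CH with CA:AH = 2:3 ⇒ A = (14/15, -1/10)
2·[DCR] = -1, 2·[AHR] = -3/20
[DCR]:[AHR] = -1:-3/20 = 20/3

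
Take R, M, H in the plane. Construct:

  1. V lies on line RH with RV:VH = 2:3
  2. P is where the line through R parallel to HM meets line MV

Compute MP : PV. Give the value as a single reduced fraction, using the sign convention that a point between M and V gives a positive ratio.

Set R = (0, 0), M = (1, 0), H = (0, 1); any affine frame gives the same invariant.
1. V lies on line RH with RV:VH = 2:3 ⇒ V = (0, 2/5)
2. P is where the line through R parallel to HM meets line MV ⇒ P = (-2/3, 2/3)
P = M + t·(V−M) with t = 5/3, so MP:PV = t:(1−t) = 5/3:-2/3

MP:PV = -5/2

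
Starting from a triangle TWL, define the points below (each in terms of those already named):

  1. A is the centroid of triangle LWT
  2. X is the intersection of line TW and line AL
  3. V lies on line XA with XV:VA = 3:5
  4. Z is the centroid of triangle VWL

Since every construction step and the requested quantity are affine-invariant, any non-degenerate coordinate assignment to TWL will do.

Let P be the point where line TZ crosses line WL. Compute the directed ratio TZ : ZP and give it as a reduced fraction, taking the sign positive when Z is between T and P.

TZ:ZP = 41/7

Assign T = (0, 0), W = (1, 0), L = (0, 1) — the answer is frame-independent, so this choice is without loss of generality.
1. A is the centroid of triangle LWT ⇒ A = (1/3, 1/3)
2. X is the intersection of line TW and line AL ⇒ X = (1/2, 0)
3. V lies on line XA with XV:VA = 3:5 ⇒ V = (7/16, 1/8)
4. Z is the centroid of triangle VWL ⇒ Z = (23/48, 3/8)
line TZ meets WL at P = (23/41, 18/41)
Z = T + t·(P−T) with t = 41/48, so TZ:ZP = 41/48:7/48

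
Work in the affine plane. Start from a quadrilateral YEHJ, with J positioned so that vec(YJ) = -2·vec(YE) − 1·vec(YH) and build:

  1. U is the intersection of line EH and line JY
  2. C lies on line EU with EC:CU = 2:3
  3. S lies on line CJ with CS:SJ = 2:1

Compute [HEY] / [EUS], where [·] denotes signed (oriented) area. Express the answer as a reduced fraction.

[HEY]:[EUS] = -9/8

Assign Y = (0, 0), E = (1, 0), H = (0, 1), J = (-2, -1) — the answer is frame-independent, so this choice is without loss of generality.
1. U is the intersection of line EH and line JY ⇒ U = (2/3, 1/3)
2. C lies on line EU with EC:CU = 2:3 ⇒ C = (13/15, 2/15)
3. S lies on line CJ with CS:SJ = 2:1 ⇒ S = (-47/45, -28/45)
2·[HEY] = -1, 2·[EUS] = 8/9
[HEY]:[EUS] = -1:8/9 = -9/8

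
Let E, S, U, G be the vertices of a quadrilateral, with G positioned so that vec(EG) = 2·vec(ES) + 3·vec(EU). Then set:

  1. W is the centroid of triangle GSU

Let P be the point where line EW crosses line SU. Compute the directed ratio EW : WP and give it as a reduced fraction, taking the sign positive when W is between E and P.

Set E = (0, 0), S = (1, 0), U = (0, 1), G = (2, 3); any affine frame gives the same invariant.
1. W is the centroid of triangle GSU ⇒ W = (1, 4/3)
line EW meets SU at P = (3/7, 4/7)
W = E + t·(P−E) with t = 7/3, so EW:WP = 7/3:-4/3

EW:WP = -7/4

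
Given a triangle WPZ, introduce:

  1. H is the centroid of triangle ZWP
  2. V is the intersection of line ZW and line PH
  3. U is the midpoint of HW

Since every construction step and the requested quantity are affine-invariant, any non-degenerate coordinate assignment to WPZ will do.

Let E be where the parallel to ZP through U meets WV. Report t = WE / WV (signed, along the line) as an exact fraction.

t = 2/3

Choose coordinates W = (0, 0), P = (1, 0), Z = (0, 1).
1. H is the centroid of triangle ZWP ⇒ H = (1/3, 1/3)
2. V is the intersection of line ZW and line PH ⇒ V = (0, 1/2)
3. U is the midpoint of HW ⇒ U = (1/6, 1/6)
through U parallel to ZP: direction (1, -1); meets WV at E = (0, 1/3)
E = W + t·(V−W) with t = 2/3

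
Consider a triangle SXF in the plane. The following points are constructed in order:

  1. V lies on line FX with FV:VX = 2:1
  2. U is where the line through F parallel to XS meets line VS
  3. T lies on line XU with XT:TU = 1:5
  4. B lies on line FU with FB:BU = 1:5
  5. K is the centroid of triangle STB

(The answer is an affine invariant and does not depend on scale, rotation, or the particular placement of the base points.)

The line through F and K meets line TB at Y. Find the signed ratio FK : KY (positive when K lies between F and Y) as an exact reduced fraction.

Work in coordinates with S = (0, 0), X = (1, 0), F = (0, 1).
1. V lies on line FX with FV:VX = 2:1 ⇒ V = (2/3, 1/3)
2. U is where the line through F parallel to XS meets line VS ⇒ U = (2, 1)
3. T lies on line XU with XT:TU = 1:5 ⇒ T = (7/6, 1/6)
4. B lies on line FU with FB:BU = 1:5 ⇒ B = (1/3, 1)
5. K is the centroid of triangle STB ⇒ K = (1/2, 7/18)
line FK meets TB at Y = (-3/2, 17/6)
K = F + t·(Y−F) with t = -1/3, so FK:KY = -1/3:4/3

FK:KY = -1/4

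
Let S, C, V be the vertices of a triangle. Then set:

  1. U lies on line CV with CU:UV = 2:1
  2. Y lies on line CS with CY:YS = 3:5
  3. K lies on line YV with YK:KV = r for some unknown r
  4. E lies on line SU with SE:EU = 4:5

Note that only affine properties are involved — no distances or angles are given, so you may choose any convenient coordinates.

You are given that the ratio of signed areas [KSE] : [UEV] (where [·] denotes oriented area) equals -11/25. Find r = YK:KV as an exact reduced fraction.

Choose coordinates S = (0, 0), C = (1, 0), V = (0, 1).
1. U lies on line CV with CU:UV = 2:1 ⇒ U = (1/3, 2/3)
2. Y lies on line CS with CY:YS = 3:5 ⇒ Y = (5/8, 0)
3. With YK:KV = r, write λ = r/(r+1) so K = Y + λ·(V−Y); K is affine-linear in λ
4. E lies on line SU with SE:EU = 4:5 ⇒ E = (4/27, 8/27)
Every point depending on K is an affine combination of K and λ-independent points, so each such coordinate is linear in λ; the λ² term in each signed area is a multiple of (V−Y)×(V−Y) = 0, so 2·[KSE] and 2·[UEV] are each linear in λ. Evaluating at λ=0 and λ=1:
  2·[KSE] = 1/3·λ − 5/27,   2·[UEV] = -5/27
So [KSE]:[UEV] = (1/3·λ − 5/27) / (-5/27). Setting this equal to -11/25:
  1/3·λ − 5/27 = -11/25·(-5/27)  ⇒  λ = 4/5
Then r = λ/(1−λ) = (4/5)/(1/5) = 4. Check: with r = 4, K = (1/8, 4/5) and [KSE]:[UEV] = -11/25 as required.

r = 4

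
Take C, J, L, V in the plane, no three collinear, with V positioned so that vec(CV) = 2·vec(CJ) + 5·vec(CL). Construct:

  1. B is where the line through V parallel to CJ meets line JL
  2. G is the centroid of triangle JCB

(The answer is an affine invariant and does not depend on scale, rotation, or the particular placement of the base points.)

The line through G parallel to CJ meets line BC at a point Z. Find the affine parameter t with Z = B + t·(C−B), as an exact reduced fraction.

Work in coordinates with C = (0, 0), J = (1, 0), L = (0, 1), V = (2, 5).
1. B is where the line through V parallel to CJ meets line JL ⇒ B = (-4, 5)
2. G is the centroid of triangle JCB ⇒ G = (-1, 5/3)
through G parallel to CJ: direction (1, 0); meets BC at Z = (-4/3, 5/3)
Z = B + t·(C−B) with t = 2/3

t = 2/3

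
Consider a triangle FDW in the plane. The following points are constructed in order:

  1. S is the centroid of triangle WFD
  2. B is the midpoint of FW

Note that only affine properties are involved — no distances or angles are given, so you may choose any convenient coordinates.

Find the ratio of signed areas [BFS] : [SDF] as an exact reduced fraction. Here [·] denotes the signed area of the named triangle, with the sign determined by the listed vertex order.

[BFS]:[SDF] = -1/2

Choose coordinates F = (0, 0), D = (1, 0), W = (0, 1).
1. S is the centroid of triangle WFD ⇒ S = (1/3, 1/3)
2. B is the midpoint of FW ⇒ B = (0, 1/2)
2·[BFS] = 1/6, 2·[SDF] = -1/3
[BFS]:[SDF] = 1/6:-1/3 = -1/2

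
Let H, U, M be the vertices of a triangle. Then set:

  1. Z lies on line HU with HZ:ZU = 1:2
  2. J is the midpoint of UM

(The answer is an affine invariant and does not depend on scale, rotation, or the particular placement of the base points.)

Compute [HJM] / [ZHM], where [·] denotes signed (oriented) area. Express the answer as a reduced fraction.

Set H = (0, 0), U = (1, 0), M = (0, 1); any affine frame gives the same invariant.
1. Z lies on line HU with HZ:ZU = 1:2 ⇒ Z = (1/3, 0)
2. J is the midpoint of UM ⇒ J = (1/2, 1/2)
2·[HJM] = 1/2, 2·[ZHM] = -1/3
[HJM]:[ZHM] = 1/2:-1/3 = -3/2

[HJM]:[ZHM] = -3/2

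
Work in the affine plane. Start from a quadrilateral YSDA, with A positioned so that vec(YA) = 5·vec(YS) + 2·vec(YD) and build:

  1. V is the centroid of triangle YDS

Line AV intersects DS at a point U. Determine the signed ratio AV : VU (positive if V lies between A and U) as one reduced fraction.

AV:VU = -19

Set Y = (0, 0), S = (1, 0), D = (0, 1), A = (5, 2); any affine frame gives the same invariant.
1. V is the centroid of triangle YDS ⇒ V = (1/3, 1/3)
line AV meets DS at U = (11/19, 8/19)
V = A + t·(U−A) with t = 19/18, so AV:VU = 19/18:-1/18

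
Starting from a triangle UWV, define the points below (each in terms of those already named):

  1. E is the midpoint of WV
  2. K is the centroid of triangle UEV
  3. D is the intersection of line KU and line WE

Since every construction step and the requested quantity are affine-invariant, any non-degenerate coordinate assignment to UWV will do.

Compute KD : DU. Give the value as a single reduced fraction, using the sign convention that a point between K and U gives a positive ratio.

Set U = (0, 0), W = (1, 0), V = (0, 1); any affine frame gives the same invariant.
1. E is the midpoint of WV ⇒ E = (1/2, 1/2)
2. K is the centroid of triangle UEV ⇒ K = (1/6, 1/2)
3. D is the intersection of line KU and line WE ⇒ D = (1/4, 3/4)
D = K + t·(U−K) with t = -1/2, so KD:DU = t:(1−t) = -1/2:3/2

KD:DU = -1/3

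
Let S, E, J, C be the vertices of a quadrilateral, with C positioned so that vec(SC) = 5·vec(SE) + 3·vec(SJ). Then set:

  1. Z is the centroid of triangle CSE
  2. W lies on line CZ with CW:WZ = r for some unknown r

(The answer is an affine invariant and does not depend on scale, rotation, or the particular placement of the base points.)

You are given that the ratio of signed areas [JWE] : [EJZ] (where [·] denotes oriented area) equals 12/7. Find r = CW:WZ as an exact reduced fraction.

r = 5/2

Assign S = (0, 0), E = (1, 0), J = (0, 1), C = (5, 3) — the answer is frame-independent, so this choice is without loss of generality.
1. Z is the centroid of triangle CSE ⇒ Z = (2, 1)
2. With CW:WZ = r, write λ = r/(r+1) so W = C + λ·(Z−C); W is affine-linear in λ
Every point depending on W is an affine combination of W and λ-independent points, so each such coordinate is linear in λ; the λ² term in each signed area is a multiple of (Z−C)×(Z−C) = 0, so 2·[JWE] and 2·[EJZ] are each linear in λ. Evaluating at λ=0 and λ=1:
  2·[JWE] = 5·λ − 7,   2·[EJZ] = -2
So [JWE]:[EJZ] = (5·λ − 7) / (-2). Setting this equal to 12/7:
  5·λ − 7 = 12/7·(-2)  ⇒  λ = 5/7
Then r = λ/(1−λ) = (5/7)/(2/7) = 5/2. Check: with r = 5/2, W = (20/7, 11/7) and [JWE]:[EJZ] = 12/7 as required.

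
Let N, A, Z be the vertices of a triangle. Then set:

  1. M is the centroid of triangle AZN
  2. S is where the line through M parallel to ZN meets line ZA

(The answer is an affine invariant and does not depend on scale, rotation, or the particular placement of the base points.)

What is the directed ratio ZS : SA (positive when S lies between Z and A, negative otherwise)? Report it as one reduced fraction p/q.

Choose coordinates N = (0, 0), A = (1, 0), Z = (0, 1).
1. M is the centroid of triangle AZN ⇒ M = (1/3, 1/3)
2. S is where the line through M parallel to ZN meets line ZA ⇒ S = (1/3, 2/3)
S = Z + t·(A−Z) with t = 1/3, so ZS:SA = t:(1−t) = 1/3:2/3

ZS:SA = 1/2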